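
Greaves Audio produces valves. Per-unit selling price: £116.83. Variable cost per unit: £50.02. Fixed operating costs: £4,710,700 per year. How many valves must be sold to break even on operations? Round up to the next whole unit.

Each unit contributes £116.83 − £50.02 = £66.81.
Break-even volume = fixed costs ÷ CM per unit = £4,710,700 ÷ £66.81 = 70,508.91, so 70,509 valves.

70,509 valves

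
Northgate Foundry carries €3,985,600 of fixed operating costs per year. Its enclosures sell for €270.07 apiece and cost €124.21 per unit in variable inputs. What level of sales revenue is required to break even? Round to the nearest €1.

Contribution margin per unit = €270.07 − €124.21 = €145.86, a CM ratio of €145.86 ÷ €270.07 = 0.5401.
Break-even revenue = fixed costs × price ÷ CM = €3,985,600 × €270.07 ÷ €145.86 = €7,379,617.

€7,379,617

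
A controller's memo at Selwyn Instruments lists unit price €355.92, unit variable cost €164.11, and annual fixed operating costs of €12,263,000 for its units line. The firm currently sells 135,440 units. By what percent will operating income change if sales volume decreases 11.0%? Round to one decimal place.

Total contribution margin = 135,440 × €191.81 = €25,978,746.40.
Subtracting fixed costs: EBIT = €25,978,746.40 − €12,263,000 = €13,715,746.40.
Degree of operating leverage = €25,978,746.40 / €13,715,746.40 = 1.8941.
So EBIT moves 1.8941 × (-11.0%) = -20.8%.

-20.8%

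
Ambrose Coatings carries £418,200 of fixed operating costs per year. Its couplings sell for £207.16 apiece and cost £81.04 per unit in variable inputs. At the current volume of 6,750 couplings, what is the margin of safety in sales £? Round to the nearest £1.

£711,410

Each unit contributes £207.16 − £81.04 = £126.12. Break-even units = £418,200 ÷ £126.12 = 3,315.89; break-even revenue = 3,315.89 × £207.16 = £686,919.70.
Actual sales revenue = 6,750 × £207.16 = £1,398,330.00.
Margin of safety = £1,398,330.00 − £686,919.70 = £711,410.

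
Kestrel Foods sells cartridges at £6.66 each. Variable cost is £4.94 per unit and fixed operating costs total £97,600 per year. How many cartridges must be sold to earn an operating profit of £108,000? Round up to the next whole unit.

Contribution margin per unit = £6.66 − £4.94 = £1.72.
Units = (FC + target) / CM = (£97,600 + £108,000) / £1.72 = 119,534.88, so 119,535 cartridges.

119,535 cartridges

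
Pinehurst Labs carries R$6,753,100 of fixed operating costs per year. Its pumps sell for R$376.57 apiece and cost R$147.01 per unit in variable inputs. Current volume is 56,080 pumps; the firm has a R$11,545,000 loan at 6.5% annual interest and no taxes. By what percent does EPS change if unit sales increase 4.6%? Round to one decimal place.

Total contribution margin = 56,080 × R$229.56 = R$12,873,724.80.
Operating income = contribution − fixed costs = R$12,873,724.80 − R$6,753,100 = R$6,120,624.80.
After interest of R$750,425.00, pre-tax earnings = R$5,370,199.80.
Degree of combined leverage = contribution ÷ (EBIT − I) = R$12,873,724.80 ÷ R$5,370,199.80 = 2.3973.
EPS therefore changes by 2.3973 × (+4.6%) = +11.0%.

+11.0%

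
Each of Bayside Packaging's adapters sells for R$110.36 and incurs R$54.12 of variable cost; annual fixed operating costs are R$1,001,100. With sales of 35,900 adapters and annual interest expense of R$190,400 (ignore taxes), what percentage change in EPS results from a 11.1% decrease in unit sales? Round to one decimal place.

At 35,900 units, contribution = 35,900 × R$56.24 = R$2,019,016.00.
Subtracting fixed costs: EBIT = R$2,019,016.00 − R$1,001,100 = R$1,017,916.00.
Interest = R$190,400.00, so EBIT − I = R$827,516.00.
DCL = total CM / (EBIT − I) = R$2,019,016.00 / R$827,516.00 = 2.4399.
EPS therefore changes by 2.4399 × (-11.1%) = -27.1%.

-27.1%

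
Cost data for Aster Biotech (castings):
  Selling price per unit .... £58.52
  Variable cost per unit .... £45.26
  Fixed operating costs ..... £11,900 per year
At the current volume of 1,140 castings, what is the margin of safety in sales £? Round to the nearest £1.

Each unit contributes £58.52 − £45.26 = £13.26. Break-even units = £11,900 ÷ £13.26 = 897.44; break-even revenue = 897.44 × £58.52 = £52,517.95.
Actual sales revenue = 1,140 × £58.52 = £66,712.80.
Margin of safety = £66,712.80 − £52,517.95 = £14,195.

£14,195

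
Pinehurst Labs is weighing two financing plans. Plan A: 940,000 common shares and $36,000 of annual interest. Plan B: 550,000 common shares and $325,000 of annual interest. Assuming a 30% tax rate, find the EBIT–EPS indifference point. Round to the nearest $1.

$732,564

At indifference, (EBIT − 36,000)(1 − t)/940,000 = (EBIT − 325,000)(1 − t)/550,000.
The (1 − t) factor cancels: (EBIT − 36,000) × 550,000 = (EBIT − 325,000) × 940,000.
Solving, EBIT = (325,000·940,000 − 36,000·550,000) / (940,000 − 550,000) = 285,700,000,000 / 390,000 = 732,564.10.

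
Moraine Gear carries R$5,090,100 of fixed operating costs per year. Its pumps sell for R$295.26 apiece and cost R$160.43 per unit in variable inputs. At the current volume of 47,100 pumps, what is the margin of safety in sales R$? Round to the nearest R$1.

Contribution margin per unit = R$295.26 − R$160.43 = R$134.83. Break-even units = R$5,090,100 ÷ R$134.83 = 37,751.98; break-even revenue = 37,751.98 × R$295.26 = R$11,146,650.79.
Actual sales revenue = 47,100 × R$295.26 = R$13,906,746.00.
Margin of safety = R$13,906,746.00 − R$11,146,650.79 = R$2,760,095.

R$2,760,095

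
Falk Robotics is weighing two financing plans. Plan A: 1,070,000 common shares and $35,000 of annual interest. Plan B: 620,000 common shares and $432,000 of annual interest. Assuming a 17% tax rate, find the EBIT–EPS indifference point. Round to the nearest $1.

At indifference, (EBIT − 35,000)(1 − t)/1,070,000 = (EBIT − 432,000)(1 − t)/620,000.
Cancelling (1 − t) and cross-multiplying: 620,000·(EBIT − 35,000) = 1,070,000·(EBIT − 432,000).
EBIT × (1,070,000 − 620,000) = 432,000 × 1,070,000 − 35,000 × 620,000 = 440,540,000,000, so EBIT = 440,540,000,000 ÷ 450,000 = 978,977.78.

$978,978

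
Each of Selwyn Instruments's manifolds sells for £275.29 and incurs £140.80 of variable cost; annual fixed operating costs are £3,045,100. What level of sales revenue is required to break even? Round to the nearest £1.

Contribution margin per unit = £275.29 − £140.80 = £134.49, a CM ratio of £134.49 ÷ £275.29 = 0.4885.
Break-even sales = FC ÷ CM ratio = £3,045,100 × £275.29 / £134.49 = £6,233,070.

£6,233,070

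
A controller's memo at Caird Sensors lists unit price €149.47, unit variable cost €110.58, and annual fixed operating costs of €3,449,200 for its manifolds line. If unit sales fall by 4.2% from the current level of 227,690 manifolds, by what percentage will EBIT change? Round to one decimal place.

At 227,690 units, contribution = 227,690 × €38.89 = €8,854,864.10.
EBIT = €8,854,864.10 − €3,449,200 = €5,405,664.10.
Degree of operating leverage = €8,854,864.10 / €5,405,664.10 = 1.6381.
So EBIT moves 1.6381 × (-4.2%) = -6.9%.

-6.9%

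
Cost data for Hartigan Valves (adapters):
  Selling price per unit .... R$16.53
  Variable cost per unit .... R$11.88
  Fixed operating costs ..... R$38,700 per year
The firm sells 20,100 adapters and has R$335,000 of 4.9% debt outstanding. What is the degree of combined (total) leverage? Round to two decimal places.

Contribution at this volume is 20,100 × R$4.65 = R$93,465.00.
Operating income = contribution − fixed costs = R$93,465.00 − R$38,700 = R$54,765.00. Interest = R$16,415.00.
DOL = R$93,465.00 ÷ R$54,765.00 = 1.7067; DFL = R$54,765.00 ÷ R$38,350.00 = 1.4280.
DCL = DOL × DFL = 1.7067 × 1.4280 = 2.4372.

2.44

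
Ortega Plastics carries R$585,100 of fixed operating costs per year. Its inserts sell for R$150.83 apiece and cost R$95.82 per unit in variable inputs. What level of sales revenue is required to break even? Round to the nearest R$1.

R$1,604,265

CM per unit = R$150.83 − R$95.82 = R$55.01; CM ratio = R$55.01 / R$150.83 = 0.3647.
Break-even revenue = fixed costs × price ÷ CM = R$585,100 × R$150.83 ÷ R$55.01 = R$1,604,265.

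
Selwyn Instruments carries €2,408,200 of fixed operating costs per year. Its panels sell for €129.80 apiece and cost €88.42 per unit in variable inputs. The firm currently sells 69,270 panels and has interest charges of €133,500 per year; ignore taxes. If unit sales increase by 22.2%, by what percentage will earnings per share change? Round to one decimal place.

At 69,270 units, contribution = 69,270 × €41.38 = €2,866,392.60.
Operating income = contribution − fixed costs = €2,866,392.60 − €2,408,200 = €458,192.60.
Interest = €133,500.00, so EBIT − I = €324,692.60.
DCL = total CM / (EBIT − I) = €2,866,392.60 / €324,692.60 = 8.8280.
%ΔEPS = DCL × %ΔSales = 8.8280 × +22.2% = +196.0%.

+196.0%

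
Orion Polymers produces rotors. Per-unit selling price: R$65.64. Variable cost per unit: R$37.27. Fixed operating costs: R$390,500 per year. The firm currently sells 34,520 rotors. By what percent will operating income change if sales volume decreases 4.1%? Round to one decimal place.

-6.8%

Total contribution margin = 34,520 × R$28.37 = R$979,332.40.
Subtracting fixed costs: EBIT = R$979,332.40 − R$390,500 = R$588,832.40.
Degree of operating leverage = R$979,332.40 / R$588,832.40 = 1.6632.
%ΔEBIT = DOL × %ΔSales = 1.6632 × -4.1% = -6.8%.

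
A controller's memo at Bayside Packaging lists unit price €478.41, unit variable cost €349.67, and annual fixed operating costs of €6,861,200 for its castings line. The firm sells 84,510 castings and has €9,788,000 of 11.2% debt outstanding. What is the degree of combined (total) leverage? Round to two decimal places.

3.72

Contribution at this volume is 84,510 × €128.74 = €10,879,817.40.
EBIT = €10,879,817.40 − €6,861,200 = €4,018,617.40. Interest = €1,096,256.00, so EBIT − I = €2,922,361.40.
Degree of total leverage = total CM / (EBIT − interest) = €10,879,817.40 / €2,922,361.40 = 3.7230.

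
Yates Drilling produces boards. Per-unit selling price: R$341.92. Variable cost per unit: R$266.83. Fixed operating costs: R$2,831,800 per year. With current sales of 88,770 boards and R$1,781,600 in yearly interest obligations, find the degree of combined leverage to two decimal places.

Contribution at this volume is 88,770 × R$75.09 = R$6,665,739.30.
EBIT = R$6,665,739.30 − R$2,831,800 = R$3,833,939.30. Interest = R$1,781,600.00, so EBIT − I = R$2,052,339.30.
Degree of total leverage = total CM / (EBIT − interest) = R$6,665,739.30 / R$2,052,339.30 = 3.2479.

3.25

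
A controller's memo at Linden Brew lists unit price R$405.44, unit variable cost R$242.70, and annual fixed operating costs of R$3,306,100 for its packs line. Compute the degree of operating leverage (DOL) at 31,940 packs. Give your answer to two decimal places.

At 31,940 units, contribution = 31,940 × R$162.74 = R$5,197,915.60.
Subtracting fixed costs: EBIT = R$5,197,915.60 − R$3,306,100 = R$1,891,815.60.
DOL = contribution ÷ EBIT = R$5,197,915.60 ÷ R$1,891,815.60 = 2.7476.

2.75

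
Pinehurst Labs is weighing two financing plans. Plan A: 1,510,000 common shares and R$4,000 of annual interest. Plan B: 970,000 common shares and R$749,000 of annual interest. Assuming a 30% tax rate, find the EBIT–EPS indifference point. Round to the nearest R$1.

R$2,087,241

Set EPS_A = EPS_B: (EBIT − R$4,000)(1 − 0.30) ÷ 1,510,000 = (EBIT − R$749,000)(1 − 0.30) ÷ 970,000.
The (1 − t) factor cancels: (EBIT − 4,000) × 970,000 = (EBIT − 749,000) × 1,510,000.
Solving, EBIT = (749,000·1,510,000 − 4,000·970,000) / (1,510,000 − 970,000) = 1,127,110,000,000 / 540,000 = 2,087,240.74.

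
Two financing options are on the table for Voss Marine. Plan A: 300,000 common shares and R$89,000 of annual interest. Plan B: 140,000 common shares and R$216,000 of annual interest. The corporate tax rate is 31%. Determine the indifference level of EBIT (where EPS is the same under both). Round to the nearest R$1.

At indifference, (EBIT − 89,000)(1 − t)/300,000 = (EBIT − 216,000)(1 − t)/140,000.
The (1 − t) factor cancels: (EBIT − 89,000) × 140,000 = (EBIT − 216,000) × 300,000.
Solving, EBIT = (216,000·300,000 − 89,000·140,000) / (300,000 − 140,000) = 52,340,000,000 / 160,000 = 327,125.00.

R$327,125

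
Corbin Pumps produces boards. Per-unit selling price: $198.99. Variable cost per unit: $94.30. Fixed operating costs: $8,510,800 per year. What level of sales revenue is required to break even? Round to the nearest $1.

CM per unit = $198.99 − $94.30 = $104.69; CM ratio = $104.69 / $198.99 = 0.5261.
Break-even revenue = fixed costs × price ÷ CM = $8,510,800 × $198.99 ÷ $104.69 = $16,176,942.

$16,176,942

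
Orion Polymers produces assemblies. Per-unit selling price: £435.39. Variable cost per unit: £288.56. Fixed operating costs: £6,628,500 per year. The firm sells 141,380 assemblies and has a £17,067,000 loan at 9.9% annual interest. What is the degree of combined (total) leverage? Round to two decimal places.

Contribution at this volume is 141,380 × £146.83 = £20,758,825.40.
EBIT = £20,758,825.40 − £6,628,500 = £14,130,325.40. Interest = £1,689,633.00.
DOL = £20,758,825.40 ÷ £14,130,325.40 = 1.4691; DFL = £14,130,325.40 ÷ £12,440,692.40 = 1.1358.
Combined leverage = 1.4691 × 1.1358 = 1.6686.

1.67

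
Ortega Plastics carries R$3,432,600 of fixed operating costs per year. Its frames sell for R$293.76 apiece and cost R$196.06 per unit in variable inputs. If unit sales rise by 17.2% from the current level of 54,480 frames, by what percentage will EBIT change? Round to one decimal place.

+48.4%

Contribution at this volume is 54,480 × R$97.70 = R$5,322,696.00.
EBIT = R$5,322,696.00 − R$3,432,600 = R$1,890,096.00.
So DOL = total CM / EBIT = R$5,322,696.00 / R$1,890,096.00 = 2.8161.
Operating income changes by 2.8161 × +17.2% = +48.4%.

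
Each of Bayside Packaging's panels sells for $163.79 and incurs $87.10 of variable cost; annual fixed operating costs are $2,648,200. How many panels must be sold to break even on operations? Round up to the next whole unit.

34,532 panels

Each unit contributes $163.79 − $87.10 = $76.69.
Break-even Q = $2,648,200 / $76.69 = 34,531.23 → 34,532 panels.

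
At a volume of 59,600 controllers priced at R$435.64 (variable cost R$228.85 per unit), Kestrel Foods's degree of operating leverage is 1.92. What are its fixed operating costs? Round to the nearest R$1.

Contribution at this volume is 59,600 × R$206.79 = R$12,324,684.00.
Since DOL = CM ÷ EBIT, EBIT = R$12,324,684.00 ÷ 1.92 = R$6,419,106.25.
Fixed costs = CM − EBIT = R$12,324,684.00 − R$6,419,106.25 = R$5,905,578.

R$5,905,578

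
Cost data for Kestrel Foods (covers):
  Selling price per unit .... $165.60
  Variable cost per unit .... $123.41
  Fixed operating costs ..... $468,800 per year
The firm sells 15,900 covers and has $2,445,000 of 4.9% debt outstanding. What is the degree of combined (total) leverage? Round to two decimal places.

8.16

Total contribution margin = 15,900 × $42.19 = $670,821.00.
Operating income = contribution − fixed costs = $670,821.00 − $468,800 = $202,021.00. Interest = $119,805.00, so EBIT − I = $82,216.00.
Degree of total leverage = total CM / (EBIT − interest) = $670,821.00 / $82,216.00 = 8.1593.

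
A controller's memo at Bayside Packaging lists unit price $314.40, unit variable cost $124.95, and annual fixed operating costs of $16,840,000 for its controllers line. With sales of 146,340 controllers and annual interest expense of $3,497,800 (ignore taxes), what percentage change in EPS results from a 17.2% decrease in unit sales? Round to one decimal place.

-64.6%

At 146,340 units, contribution = 146,340 × $189.45 = $27,724,113.00.
Operating income = contribution − fixed costs = $27,724,113.00 − $16,840,000 = $10,884,113.00.
Interest = $3,497,800.00, so EBIT − I = $7,386,313.00.
DCL = total CM / (EBIT − I) = $27,724,113.00 / $7,386,313.00 = 3.7534.
EPS therefore changes by 3.7534 × (-17.2%) = -64.6%.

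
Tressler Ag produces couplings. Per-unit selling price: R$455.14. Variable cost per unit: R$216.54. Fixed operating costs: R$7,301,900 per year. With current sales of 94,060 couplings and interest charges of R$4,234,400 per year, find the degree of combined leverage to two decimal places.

2.06

At 94,060 units, contribution = 94,060 × R$238.60 = R$22,442,716.00.
Subtracting fixed costs: EBIT = R$22,442,716.00 − R$7,301,900 = R$15,140,816.00. Interest = R$4,234,400.00.
DOL = R$22,442,716.00 ÷ R$15,140,816.00 = 1.4823; DFL = R$15,140,816.00 ÷ R$10,906,416.00 = 1.3882.
DCL = DOL × DFL = 1.4823 × 1.3882 = 2.0577.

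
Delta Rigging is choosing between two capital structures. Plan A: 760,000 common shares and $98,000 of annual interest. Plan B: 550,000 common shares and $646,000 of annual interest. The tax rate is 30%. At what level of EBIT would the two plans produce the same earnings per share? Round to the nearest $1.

At indifference, (EBIT − 98,000)(1 − t)/760,000 = (EBIT − 646,000)(1 − t)/550,000.
The (1 − t) factor cancels: (EBIT − 98,000) × 550,000 = (EBIT − 646,000) × 760,000.
EBIT × (760,000 − 550,000) = 646,000 × 760,000 − 98,000 × 550,000 = 437,060,000,000, so EBIT = 437,060,000,000 ÷ 210,000 = 2,081,238.10.

$2,081,238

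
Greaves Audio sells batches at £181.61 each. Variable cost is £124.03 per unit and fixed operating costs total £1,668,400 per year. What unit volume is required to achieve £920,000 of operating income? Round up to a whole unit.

Each unit contributes £181.61 − £124.03 = £57.58.
Need Q such that Q × £57.58 − £1,668,400 = £920,000, i.e. Q = £2,588,400 / £57.58 = 44,953.11 → 44,954.

44,954 batches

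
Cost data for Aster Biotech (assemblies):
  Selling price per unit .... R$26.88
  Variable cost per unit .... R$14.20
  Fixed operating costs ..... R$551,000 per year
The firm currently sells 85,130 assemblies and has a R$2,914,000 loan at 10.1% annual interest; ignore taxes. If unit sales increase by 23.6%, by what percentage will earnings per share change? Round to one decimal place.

+108.8%

Total contribution margin = 85,130 × R$12.68 = R$1,079,448.40.
Operating income = contribution − fixed costs = R$1,079,448.40 − R$551,000 = R$528,448.40.
Interest = R$294,314.00, so EBIT − I = R$234,134.40.
Degree of combined leverage = contribution ÷ (EBIT − I) = R$1,079,448.40 ÷ R$234,134.40 = 4.6104.
EPS therefore changes by 4.6104 × (+23.6%) = +108.8%.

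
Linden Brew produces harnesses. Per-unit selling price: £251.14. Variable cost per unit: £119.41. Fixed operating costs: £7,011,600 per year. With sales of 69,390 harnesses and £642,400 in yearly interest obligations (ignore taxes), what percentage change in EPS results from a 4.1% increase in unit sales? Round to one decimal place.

At 69,390 units, contribution = 69,390 × £131.73 = £9,140,744.70.
Operating income = contribution − fixed costs = £9,140,744.70 − £7,011,600 = £2,129,144.70.
Interest = £642,400.00, so EBIT − I = £1,486,744.70.
Degree of combined leverage = contribution ÷ (EBIT − I) = £9,140,744.70 ÷ £1,486,744.70 = 6.1482.
EPS therefore changes by 6.1482 × (+4.1%) = +25.2%.

+25.2%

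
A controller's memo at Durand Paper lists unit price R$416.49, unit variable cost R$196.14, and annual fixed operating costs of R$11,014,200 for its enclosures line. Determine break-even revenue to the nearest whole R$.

Contribution margin per unit = R$416.49 − R$196.14 = R$220.35, a CM ratio of R$220.35 ÷ R$416.49 = 0.5291.
Break-even sales = FC ÷ CM ratio = R$11,014,200 × R$416.49 / R$220.35 = R$20,818,263.

R$20,818,263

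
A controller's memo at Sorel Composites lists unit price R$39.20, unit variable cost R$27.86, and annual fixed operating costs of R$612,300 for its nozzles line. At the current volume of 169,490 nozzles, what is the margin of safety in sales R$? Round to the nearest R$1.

Unit CM = price − variable cost = R$39.20 − R$27.86 = R$11.34. Break-even units = R$612,300 ÷ R$11.34 = 53,994.71; break-even revenue = 53,994.71 × R$39.20 = R$2,116,592.59.
Actual sales revenue = 169,490 × R$39.20 = R$6,644,008.00.
Margin of safety = R$6,644,008.00 − R$2,116,592.59 = R$4,527,415.

R$4,527,415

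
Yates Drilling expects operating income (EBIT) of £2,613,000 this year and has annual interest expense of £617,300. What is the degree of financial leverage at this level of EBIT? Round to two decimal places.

Interest = £617,300.00.
DFL = EBIT ÷ (EBIT − I) = £2,613,000 ÷ (£2,613,000 − £617,300.00) = £2,613,000 ÷ £1,995,700.00 = 1.3093.

1.31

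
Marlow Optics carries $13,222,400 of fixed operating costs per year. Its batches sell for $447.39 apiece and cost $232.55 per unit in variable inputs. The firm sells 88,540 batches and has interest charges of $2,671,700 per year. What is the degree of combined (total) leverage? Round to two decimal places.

At 88,540 units, contribution = 88,540 × $214.84 = $19,021,933.60.
EBIT = $19,021,933.60 − $13,222,400 = $5,799,533.60. Interest = $2,671,700.00, so EBIT − I = $3,127,833.60.
DCL = contribution ÷ (EBIT − I) = $19,021,933.60 ÷ $3,127,833.60 = 6.0815.

6.08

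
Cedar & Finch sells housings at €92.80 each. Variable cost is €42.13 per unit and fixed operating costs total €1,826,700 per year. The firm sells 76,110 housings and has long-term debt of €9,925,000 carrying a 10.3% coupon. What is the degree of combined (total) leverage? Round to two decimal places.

Total contribution margin = 76,110 × €50.67 = €3,856,493.70.
Operating income = contribution − fixed costs = €3,856,493.70 − €1,826,700 = €2,029,793.70. Interest = €1,022,275.00.
DOL = €3,856,493.70 ÷ €2,029,793.70 = 1.8999; DFL = €2,029,793.70 ÷ €1,007,518.70 = 2.0146.
Combined leverage = 1.8999 × 2.0146 = 3.8275.

3.83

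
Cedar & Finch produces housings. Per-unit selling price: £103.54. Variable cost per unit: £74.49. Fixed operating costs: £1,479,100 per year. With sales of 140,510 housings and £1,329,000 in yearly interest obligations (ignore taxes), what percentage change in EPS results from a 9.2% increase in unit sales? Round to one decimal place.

+29.5%

Total contribution margin = 140,510 × £29.05 = £4,081,815.50.
Operating income = contribution − fixed costs = £4,081,815.50 − £1,479,100 = £2,602,715.50.
After interest of £1,329,000.00, pre-tax earnings = £1,273,715.50.
Degree of combined leverage = contribution ÷ (EBIT − I) = £4,081,815.50 ÷ £1,273,715.50 = 3.2047.
%ΔEPS = DCL × %ΔSales = 3.2047 × +9.2% = +29.5%.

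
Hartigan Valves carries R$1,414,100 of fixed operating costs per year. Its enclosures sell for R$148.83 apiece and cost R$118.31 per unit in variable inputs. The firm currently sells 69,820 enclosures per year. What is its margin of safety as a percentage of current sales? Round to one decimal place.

Unit CM = price − variable cost = R$148.83 − R$118.31 = R$30.52. Break-even units = R$1,414,100 ÷ R$30.52 = 46,333.55; break-even revenue = 46,333.55 × R$148.83 = R$6,895,822.51.
Current sales = 69,820 × R$148.83 = R$10,391,310.60.
Margin of safety = (R$10,391,310.60 − R$6,895,822.51) ÷ R$10,391,310.60 = 33.6%.

33.6%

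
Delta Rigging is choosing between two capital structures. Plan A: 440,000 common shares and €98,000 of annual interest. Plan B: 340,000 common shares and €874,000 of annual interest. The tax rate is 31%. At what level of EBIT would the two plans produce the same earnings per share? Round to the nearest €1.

Set EPS_A = EPS_B: (EBIT − €98,000)(1 − 0.31) ÷ 440,000 = (EBIT − €874,000)(1 − 0.31) ÷ 340,000.
The (1 − t) factor cancels: (EBIT − 98,000) × 340,000 = (EBIT − 874,000) × 440,000.
EBIT × (440,000 − 340,000) = 874,000 × 440,000 − 98,000 × 340,000 = 351,240,000,000, so EBIT = 351,240,000,000 ÷ 100,000 = 3,512,400.00.

€3,512,400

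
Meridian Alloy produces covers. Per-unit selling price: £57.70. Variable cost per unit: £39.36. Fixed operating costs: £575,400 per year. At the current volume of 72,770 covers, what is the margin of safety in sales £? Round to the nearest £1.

Unit CM = price − variable cost = £57.70 − £39.36 = £18.34. Break-even units = £575,400 ÷ £18.34 = 31,374.05; break-even revenue = 31,374.05 × £57.70 = £1,810,282.44.
Actual sales revenue = 72,770 × £57.70 = £4,198,829.00.
Margin of safety = £4,198,829.00 − £1,810,282.44 = £2,388,547.

£2,388,547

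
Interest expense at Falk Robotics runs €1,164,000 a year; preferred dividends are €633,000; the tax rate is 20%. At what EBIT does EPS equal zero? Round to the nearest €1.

€1,955,250

Preferred dividends are paid after tax, so their pre-tax equivalent is €633,000 ÷ (1 − 0.20) = €791,250.00.
Financial break-even EBIT = interest + D_p ÷ (1 − t) = €1,164,000 + €791,250.00 = €1,955,250.00.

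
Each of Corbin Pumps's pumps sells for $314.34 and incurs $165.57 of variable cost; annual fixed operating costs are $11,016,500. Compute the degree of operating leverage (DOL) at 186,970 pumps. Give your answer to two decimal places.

Contribution at this volume is 186,970 × $148.77 = $27,815,526.90.
Subtracting fixed costs: EBIT = $27,815,526.90 − $11,016,500 = $16,799,026.90.
DOL = contribution ÷ EBIT = $27,815,526.90 ÷ $16,799,026.90 = 1.6558.

1.66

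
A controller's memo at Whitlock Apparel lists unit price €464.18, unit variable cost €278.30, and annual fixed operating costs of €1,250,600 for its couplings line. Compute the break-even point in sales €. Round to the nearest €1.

€3,123,001

CM per unit = €464.18 − €278.30 = €185.88; CM ratio = €185.88 / €464.18 = 0.4004.
Break-even sales = FC ÷ CM ratio = €1,250,600 × €464.18 / €185.88 = €3,123,001.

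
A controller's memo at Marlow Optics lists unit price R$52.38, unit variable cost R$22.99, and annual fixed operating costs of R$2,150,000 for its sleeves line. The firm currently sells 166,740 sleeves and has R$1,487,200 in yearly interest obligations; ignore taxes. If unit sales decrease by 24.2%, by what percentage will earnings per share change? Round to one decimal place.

-93.9%

At 166,740 units, contribution = 166,740 × R$29.39 = R$4,900,488.60.
EBIT = R$4,900,488.60 − R$2,150,000 = R$2,750,488.60.
After interest of R$1,487,200.00, pre-tax earnings = R$1,263,288.60.
DCL = total CM / (EBIT − I) = R$4,900,488.60 / R$1,263,288.60 = 3.8792.
EPS therefore changes by 3.8792 × (-24.2%) = -93.9%.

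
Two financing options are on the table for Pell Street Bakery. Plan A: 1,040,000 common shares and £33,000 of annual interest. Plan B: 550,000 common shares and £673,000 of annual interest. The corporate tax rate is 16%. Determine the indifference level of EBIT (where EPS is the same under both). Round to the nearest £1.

Set EPS_A = EPS_B: (EBIT − £33,000)(1 − 0.16) ÷ 1,040,000 = (EBIT − £673,000)(1 − 0.16) ÷ 550,000.
Cancelling (1 − t) and cross-multiplying: 550,000·(EBIT − 33,000) = 1,040,000·(EBIT − 673,000).
Solving, EBIT = (673,000·1,040,000 − 33,000·550,000) / (1,040,000 − 550,000) = 681,770,000,000 / 490,000 = 1,391,367.35.

£1,391,367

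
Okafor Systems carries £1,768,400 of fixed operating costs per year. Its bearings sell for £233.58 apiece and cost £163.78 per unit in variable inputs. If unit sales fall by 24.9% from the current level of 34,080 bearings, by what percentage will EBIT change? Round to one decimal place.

-97.0%

Total contribution margin = 34,080 × £69.80 = £2,378,784.00.
Operating income = contribution − fixed costs = £2,378,784.00 − £1,768,400 = £610,384.00.
DOL = contribution ÷ EBIT = £2,378,784.00 ÷ £610,384.00 = 3.8972.
%ΔEBIT = DOL × %ΔSales = 3.8972 × -24.9% = -97.0%.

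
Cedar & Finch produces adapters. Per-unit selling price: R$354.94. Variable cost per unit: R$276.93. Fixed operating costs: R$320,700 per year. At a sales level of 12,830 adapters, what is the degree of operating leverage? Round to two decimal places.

At 12,830 units, contribution = 12,830 × R$78.01 = R$1,000,868.30.
Subtracting fixed costs: EBIT = R$1,000,868.30 − R$320,700 = R$680,168.30.
Degree of operating leverage = R$1,000,868.30 / R$680,168.30 = 1.4715.

1.47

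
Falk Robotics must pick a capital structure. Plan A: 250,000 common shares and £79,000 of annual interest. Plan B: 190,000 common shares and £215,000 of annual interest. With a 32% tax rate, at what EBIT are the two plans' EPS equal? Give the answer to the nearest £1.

Set EPS_A = EPS_B: (EBIT − £79,000)(1 − 0.32) ÷ 250,000 = (EBIT − £215,000)(1 − 0.32) ÷ 190,000.
The (1 − t) factor cancels: (EBIT − 79,000) × 190,000 = (EBIT − 215,000) × 250,000.
EBIT × (250,000 − 190,000) = 215,000 × 250,000 − 79,000 × 190,000 = 38,740,000,000, so EBIT = 38,740,000,000 ÷ 60,000 = 645,666.67.

£645,667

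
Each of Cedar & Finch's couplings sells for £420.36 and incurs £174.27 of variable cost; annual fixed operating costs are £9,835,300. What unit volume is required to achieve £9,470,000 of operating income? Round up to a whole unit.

78,449 couplings

Contribution margin per unit = £420.36 − £174.27 = £246.09.
Required volume = (fixed costs + target profit) ÷ CM = (£9,835,300 + £9,470,000) ÷ £246.09 = 78,448.13, so 78,449 couplings.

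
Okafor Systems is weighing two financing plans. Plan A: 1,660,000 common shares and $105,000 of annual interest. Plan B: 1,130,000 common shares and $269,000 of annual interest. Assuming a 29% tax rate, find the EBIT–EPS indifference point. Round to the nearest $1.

At indifference, (EBIT − 105,000)(1 − t)/1,660,000 = (EBIT − 269,000)(1 − t)/1,130,000.
The (1 − t) factor cancels: (EBIT − 105,000) × 1,130,000 = (EBIT − 269,000) × 1,660,000.
EBIT × (1,660,000 − 1,130,000) = 269,000 × 1,660,000 − 105,000 × 1,130,000 = 327,890,000,000, so EBIT = 327,890,000,000 ÷ 530,000 = 618,660.38.

$618,660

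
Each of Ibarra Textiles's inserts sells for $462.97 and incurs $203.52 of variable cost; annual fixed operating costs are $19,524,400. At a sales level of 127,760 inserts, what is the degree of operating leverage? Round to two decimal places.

Contribution at this volume is 127,760 × $259.45 = $33,147,332.00.
EBIT = $33,147,332.00 − $19,524,400 = $13,622,932.00.
So DOL = total CM / EBIT = $33,147,332.00 / $13,622,932.00 = 2.4332.

2.43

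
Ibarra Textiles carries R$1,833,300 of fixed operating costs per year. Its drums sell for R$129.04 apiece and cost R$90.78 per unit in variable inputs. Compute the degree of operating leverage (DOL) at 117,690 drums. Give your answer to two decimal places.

1.69

At 117,690 units, contribution = 117,690 × R$38.26 = R$4,502,819.40.
EBIT = R$4,502,819.40 − R$1,833,300 = R$2,669,519.40.
So DOL = total CM / EBIT = R$4,502,819.40 / R$2,669,519.40 = 1.6868.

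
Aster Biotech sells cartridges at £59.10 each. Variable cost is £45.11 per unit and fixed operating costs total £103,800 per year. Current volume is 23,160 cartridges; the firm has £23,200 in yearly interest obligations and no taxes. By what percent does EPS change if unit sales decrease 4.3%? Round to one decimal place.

At 23,160 units, contribution = 23,160 × £13.99 = £324,008.40.
Operating income = contribution − fixed costs = £324,008.40 − £103,800 = £220,208.40.
Interest = £23,200.00, so EBIT − I = £197,008.40.
DCL = total CM / (EBIT − I) = £324,008.40 / £197,008.40 = 1.6446.
EPS therefore changes by 1.6446 × (-4.3%) = -7.1%.

-7.1%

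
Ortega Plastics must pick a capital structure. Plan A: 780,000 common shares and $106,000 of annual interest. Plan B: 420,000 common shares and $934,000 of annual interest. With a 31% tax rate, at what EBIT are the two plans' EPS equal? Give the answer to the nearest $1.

At indifference, (EBIT − 106,000)(1 − t)/780,000 = (EBIT − 934,000)(1 − t)/420,000.
The (1 − t) factor cancels: (EBIT − 106,000) × 420,000 = (EBIT − 934,000) × 780,000.
Solving, EBIT = (934,000·780,000 − 106,000·420,000) / (780,000 − 420,000) = 684,000,000,000 / 360,000 = 1,900,000.00.

$1,900,000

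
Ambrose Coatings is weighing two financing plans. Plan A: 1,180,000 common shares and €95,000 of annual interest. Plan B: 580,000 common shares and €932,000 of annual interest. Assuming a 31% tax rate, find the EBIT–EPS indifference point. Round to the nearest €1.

At indifference, (EBIT − 95,000)(1 − t)/1,180,000 = (EBIT − 932,000)(1 − t)/580,000.
The (1 − t) factor cancels: (EBIT − 95,000) × 580,000 = (EBIT − 932,000) × 1,180,000.
EBIT × (1,180,000 − 580,000) = 932,000 × 1,180,000 − 95,000 × 580,000 = 1,044,660,000,000, so EBIT = 1,044,660,000,000 ÷ 600,000 = 1,741,100.00.

€1,741,100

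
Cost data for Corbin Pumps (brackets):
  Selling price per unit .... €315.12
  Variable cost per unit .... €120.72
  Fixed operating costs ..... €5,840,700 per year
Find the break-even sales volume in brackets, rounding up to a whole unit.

Each unit contributes €315.12 − €120.72 = €194.40.
Break-even volume = fixed costs ÷ CM per unit = €5,840,700 ÷ €194.40 = 30,044.75, so 30,045 brackets.

30,045 brackets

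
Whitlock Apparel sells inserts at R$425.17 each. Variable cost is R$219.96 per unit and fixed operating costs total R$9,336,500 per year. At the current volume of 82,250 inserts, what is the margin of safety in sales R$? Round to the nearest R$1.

R$15,626,147

Each unit contributes R$425.17 − R$219.96 = R$205.21. Break-even units = R$9,336,500 ÷ R$205.21 = 45,497.30; break-even revenue = 45,497.30 × R$425.17 = R$19,344,085.11.
Actual sales revenue = 82,250 × R$425.17 = R$34,970,232.50.
Margin of safety = R$34,970,232.50 − R$19,344,085.11 = R$15,626,147.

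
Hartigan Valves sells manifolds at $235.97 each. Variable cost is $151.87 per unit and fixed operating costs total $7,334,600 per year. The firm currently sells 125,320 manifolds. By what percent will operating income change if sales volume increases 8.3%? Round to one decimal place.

At 125,320 units, contribution = 125,320 × $84.10 = $10,539,412.00.
Operating income = contribution − fixed costs = $10,539,412.00 − $7,334,600 = $3,204,812.00.
DOL = contribution ÷ EBIT = $10,539,412.00 ÷ $3,204,812.00 = 3.2886.
%ΔEBIT = DOL × %ΔSales = 3.2886 × +8.3% = +27.3%.

+27.3%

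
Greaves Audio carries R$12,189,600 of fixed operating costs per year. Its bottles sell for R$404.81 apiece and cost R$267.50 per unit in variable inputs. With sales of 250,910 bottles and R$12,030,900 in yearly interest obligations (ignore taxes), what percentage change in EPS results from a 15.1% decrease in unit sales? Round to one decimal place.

-50.8%

Total contribution margin = 250,910 × R$137.31 = R$34,452,452.10.
Operating income = contribution − fixed costs = R$34,452,452.10 − R$12,189,600 = R$22,262,852.10.
Interest = R$12,030,900.00, so EBIT − I = R$10,231,952.10.
DCL = total CM / (EBIT − I) = R$34,452,452.10 / R$10,231,952.10 = 3.3671.
EPS therefore changes by 3.3671 × (-15.1%) = -50.8%.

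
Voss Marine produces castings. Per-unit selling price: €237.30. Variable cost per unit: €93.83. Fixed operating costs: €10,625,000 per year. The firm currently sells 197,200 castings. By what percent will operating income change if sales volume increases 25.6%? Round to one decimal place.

At 197,200 units, contribution = 197,200 × €143.47 = €28,292,284.00.
EBIT = €28,292,284.00 − €10,625,000 = €17,667,284.00.
DOL = contribution ÷ EBIT = €28,292,284.00 ÷ €17,667,284.00 = 1.6014.
Operating income changes by 1.6014 × +25.6% = +41.0%.

+41.0%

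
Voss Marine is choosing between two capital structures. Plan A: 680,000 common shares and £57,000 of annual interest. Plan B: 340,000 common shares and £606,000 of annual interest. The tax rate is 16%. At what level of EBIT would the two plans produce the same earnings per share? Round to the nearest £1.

Set EPS_A = EPS_B: (EBIT − £57,000)(1 − 0.16) ÷ 680,000 = (EBIT − £606,000)(1 − 0.16) ÷ 340,000.
Cancelling (1 − t) and cross-multiplying: 340,000·(EBIT − 57,000) = 680,000·(EBIT − 606,000).
EBIT × (680,000 − 340,000) = 606,000 × 680,000 − 57,000 × 340,000 = 392,700,000,000, so EBIT = 392,700,000,000 ÷ 340,000 = 1,155,000.00.

£1,155,000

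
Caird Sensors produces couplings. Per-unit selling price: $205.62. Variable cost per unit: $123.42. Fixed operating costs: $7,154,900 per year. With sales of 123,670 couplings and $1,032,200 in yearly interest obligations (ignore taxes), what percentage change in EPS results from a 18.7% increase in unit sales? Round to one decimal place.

+96.1%

Contribution at this volume is 123,670 × $82.20 = $10,165,674.00.
Subtracting fixed costs: EBIT = $10,165,674.00 − $7,154,900 = $3,010,774.00.
Interest = $1,032,200.00, so EBIT − I = $1,978,574.00.
Degree of combined leverage = contribution ÷ (EBIT − I) = $10,165,674.00 ÷ $1,978,574.00 = 5.1379.
%ΔEPS = DCL × %ΔSales = 5.1379 × +18.7% = +96.1%.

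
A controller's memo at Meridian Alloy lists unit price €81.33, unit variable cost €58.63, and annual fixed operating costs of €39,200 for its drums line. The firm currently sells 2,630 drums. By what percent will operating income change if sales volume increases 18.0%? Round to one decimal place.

Total contribution margin = 2,630 × €22.70 = €59,701.00.
EBIT = €59,701.00 − €39,200 = €20,501.00.
Degree of operating leverage = €59,701.00 / €20,501.00 = 2.9121.
%ΔEBIT = DOL × %ΔSales = 2.9121 × +18.0% = +52.4%.

+52.4%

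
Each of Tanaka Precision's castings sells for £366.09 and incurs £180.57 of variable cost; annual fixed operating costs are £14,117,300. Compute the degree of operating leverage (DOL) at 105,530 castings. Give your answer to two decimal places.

3.59

At 105,530 units, contribution = 105,530 × £185.52 = £19,577,925.60.
Subtracting fixed costs: EBIT = £19,577,925.60 − £14,117,300 = £5,460,625.60.
Degree of operating leverage = £19,577,925.60 / £5,460,625.60 = 3.5853.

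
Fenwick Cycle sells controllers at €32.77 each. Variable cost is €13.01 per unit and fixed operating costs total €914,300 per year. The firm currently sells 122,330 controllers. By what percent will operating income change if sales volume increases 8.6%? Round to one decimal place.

+13.8%

Total contribution margin = 122,330 × €19.76 = €2,417,240.80.
Subtracting fixed costs: EBIT = €2,417,240.80 − €914,300 = €1,502,940.80.
So DOL = total CM / EBIT = €2,417,240.80 / €1,502,940.80 = 1.6083.
So EBIT moves 1.6083 × (+8.6%) = +13.8%.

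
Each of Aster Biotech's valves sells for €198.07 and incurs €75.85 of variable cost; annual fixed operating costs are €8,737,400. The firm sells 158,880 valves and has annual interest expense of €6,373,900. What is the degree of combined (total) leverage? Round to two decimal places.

At 158,880 units, contribution = 158,880 × €122.22 = €19,418,313.60.
Operating income = contribution − fixed costs = €19,418,313.60 − €8,737,400 = €10,680,913.60. Interest = €6,373,900.00, so EBIT − I = €4,307,013.60.
Degree of total leverage = total CM / (EBIT − interest) = €19,418,313.60 / €4,307,013.60 = 4.5085.

4.51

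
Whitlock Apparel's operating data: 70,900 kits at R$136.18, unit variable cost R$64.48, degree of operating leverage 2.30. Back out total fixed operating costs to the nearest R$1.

Contribution at this volume is 70,900 × R$71.70 = R$5,083,530.00.
Since DOL = CM ÷ EBIT, EBIT = R$5,083,530.00 ÷ 2.30 = R$2,210,230.43.
Fixed costs = CM − EBIT = R$5,083,530.00 − R$2,210,230.43 = R$2,873,300.

R$2,873,300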